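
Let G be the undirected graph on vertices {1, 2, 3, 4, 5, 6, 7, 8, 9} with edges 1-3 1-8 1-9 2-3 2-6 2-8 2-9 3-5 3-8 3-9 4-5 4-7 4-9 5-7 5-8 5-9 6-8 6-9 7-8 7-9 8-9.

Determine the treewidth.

3

A width-3 tree decomposition is:
Bags: B1 = {1, 3, 8, 9}  B2 = {3, 5, 8, 9}  B3 = {5, 7, 8, 9}  B4 = {4, 5, 7, 9}  B5 = {2, 3, 8, 9}  B6 = {2, 6, 8, 9}
Tree: B1–B2, B2–B3, B3–B4, B1–B5, B5–B6
Each bag holds 4 vertices, so the decomposition has width 3, which upper-bounds the treewidth. Conversely, {1, 3, 8, 9} is a clique of size 4, and the vertices of any clique must share a bag in every tree decomposition; so some bag has ≥ 4 vertices and tw(G) ≥ 3. Therefore the treewidth is 3.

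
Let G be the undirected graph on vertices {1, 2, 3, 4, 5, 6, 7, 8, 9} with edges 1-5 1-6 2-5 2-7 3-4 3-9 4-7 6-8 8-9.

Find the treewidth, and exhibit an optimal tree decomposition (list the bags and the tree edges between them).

The largest bag has 3 vertices, giving width 2; this decomposition certifies tw(G) ≤ 2. The edges 1–5–2–7–4–3–9–8–6–1 form a cycle, so G is not a tree and its treewidth is at least 2. Hence tw(G) = 2 exactly.

Treewidth 2.
One optimal decomposition is:
Bags: B1 = {1, 2, 5}  B2 = {1, 2, 7}  B3 = {1, 4, 7}  B4 = {1, 3, 4}  B5 = {1, 3, 9}  B6 = {1, 8, 9}  B7 = {1, 6, 8}
Tree: B1–B2, B2–B3, B3–B4, B4–B5, B5–B6, B6–B7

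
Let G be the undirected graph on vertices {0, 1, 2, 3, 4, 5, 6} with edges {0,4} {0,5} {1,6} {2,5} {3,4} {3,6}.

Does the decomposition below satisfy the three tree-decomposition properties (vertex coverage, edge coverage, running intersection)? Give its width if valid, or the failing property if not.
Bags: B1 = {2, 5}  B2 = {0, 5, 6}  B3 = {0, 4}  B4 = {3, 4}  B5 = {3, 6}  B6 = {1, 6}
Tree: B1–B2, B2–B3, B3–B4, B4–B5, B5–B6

A tree decomposition must satisfy three properties: every vertex lies in some bag; for every edge, both endpoints lie together in some bag; and for every vertex, the bags containing it form a connected subtree. Here bags containing vertex 6 are not connected in the tree, so the decomposition is invalid.

No — bags containing vertex 6 are not connected in the tree.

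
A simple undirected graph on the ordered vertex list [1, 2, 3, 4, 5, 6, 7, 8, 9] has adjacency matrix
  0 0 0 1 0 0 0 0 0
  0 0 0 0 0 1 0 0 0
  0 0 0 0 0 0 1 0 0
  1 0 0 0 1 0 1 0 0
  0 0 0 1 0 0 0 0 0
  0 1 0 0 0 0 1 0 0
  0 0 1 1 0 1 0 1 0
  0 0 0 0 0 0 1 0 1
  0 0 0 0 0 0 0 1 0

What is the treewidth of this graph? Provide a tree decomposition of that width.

Treewidth 1.
One such decomposition:
Bags: B1 = {3, 7}  B2 = {4, 7}  B3 = {1, 4}  B4 = {6, 7}  B5 = {4, 5}  B6 = {2, 6}  B7 = {7, 8}  B8 = {8, 9}
Tree: B1–B2, B2–B3, B1–B4, B3–B5, B4–B6, B4–B7, B7–B8

Every bag has size at most 2, so the width is 2 − 1 = 1 and tw(G) ≤ 1. Since G has at least one edge (e.g. 3–7), it is not an edgeless graph, so tw(G) ≥ 1. Therefore the treewidth is 1.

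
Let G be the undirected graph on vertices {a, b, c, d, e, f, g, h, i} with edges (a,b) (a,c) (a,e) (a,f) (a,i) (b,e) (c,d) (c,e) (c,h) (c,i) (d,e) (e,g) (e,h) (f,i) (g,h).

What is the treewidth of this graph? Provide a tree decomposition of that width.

Treewidth 2.
One such decomposition:
Bags: B1 = {a, c, i}  B2 = {a, f, i}  B3 = {a, c, e}  B4 = {c, e, h}  B5 = {e, g, h}  B6 = {c, d, e}  B7 = {a, b, e}
Tree: B1–B2, B1–B3, B3–B4, B4–B5, B4–B6, B3–B7

Each bag holds 3 vertices, so the decomposition has width 2, which upper-bounds the treewidth. On the other hand G contains the 3-clique {e, g, h}. A clique must lie in a single bag of any decomposition, so no decomposition can have width below 2. The upper and lower bounds meet at 2, so that is the treewidth.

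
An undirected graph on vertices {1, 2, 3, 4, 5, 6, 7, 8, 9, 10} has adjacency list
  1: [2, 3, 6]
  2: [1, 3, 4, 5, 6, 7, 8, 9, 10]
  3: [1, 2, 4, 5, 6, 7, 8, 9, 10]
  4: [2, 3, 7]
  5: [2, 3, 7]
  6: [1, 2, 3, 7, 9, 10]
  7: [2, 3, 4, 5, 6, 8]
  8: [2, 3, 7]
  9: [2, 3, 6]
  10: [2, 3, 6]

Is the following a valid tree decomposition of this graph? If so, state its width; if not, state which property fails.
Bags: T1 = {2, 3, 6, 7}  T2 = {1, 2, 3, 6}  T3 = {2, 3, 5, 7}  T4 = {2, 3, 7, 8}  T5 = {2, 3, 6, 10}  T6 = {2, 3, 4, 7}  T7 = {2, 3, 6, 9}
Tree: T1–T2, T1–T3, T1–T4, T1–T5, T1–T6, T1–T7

Checking the three conditions: (i) the bags cover all of {1, 2, 3, 4, 5, 6, 7, 8, 9, 10}; (ii) for each edge, some bag contains both endpoints; (iii) the bags containing any fixed vertex form a subtree. All hold, so the decomposition is valid with width 4 − 1 = 3.

Yes; width 3.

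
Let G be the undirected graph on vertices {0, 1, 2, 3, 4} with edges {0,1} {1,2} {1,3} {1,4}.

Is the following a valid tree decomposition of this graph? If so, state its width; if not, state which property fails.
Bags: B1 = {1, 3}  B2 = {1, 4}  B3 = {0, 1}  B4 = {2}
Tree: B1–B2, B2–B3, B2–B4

A tree decomposition must satisfy three properties: every vertex lies in some bag; for every edge, both endpoints lie together in some bag; and for every vertex, the bags containing it form a connected subtree. Here edge (1,2) lies in no bag, so the decomposition is invalid.

No — edge (1,2) lies in no bag.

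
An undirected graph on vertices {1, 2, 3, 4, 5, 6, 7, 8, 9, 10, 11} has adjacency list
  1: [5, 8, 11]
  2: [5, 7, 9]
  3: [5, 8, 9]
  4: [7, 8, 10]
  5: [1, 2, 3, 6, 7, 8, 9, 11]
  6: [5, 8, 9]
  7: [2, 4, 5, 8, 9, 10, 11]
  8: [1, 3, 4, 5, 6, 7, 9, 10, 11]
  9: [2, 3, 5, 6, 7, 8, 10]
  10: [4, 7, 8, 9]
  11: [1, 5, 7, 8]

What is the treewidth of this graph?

3

A width-3 tree decomposition is:
Bags: B1 = {5, 7, 8, 9}  B2 = {7, 8, 9, 10}  B3 = {3, 5, 8, 9}  B4 = {5, 6, 8, 9}  B5 = {2, 5, 7, 9}  B6 = {4, 7, 8, 10}  B7 = {5, 7, 8, 11}  B8 = {1, 5, 8, 11}
Tree: B1–B2, B1–B3, B1–B4, B1–B5, B2–B6, B1–B7, B7–B8
Each bag holds 4 vertices, so the decomposition has width 3, which upper-bounds the treewidth. Conversely, {7, 8, 9, 10} is a clique of size 4, and the vertices of any clique must share a bag in every tree decomposition; so some bag has ≥ 4 vertices and tw(G) ≥ 3. Combining the bounds, tw(G) = 3.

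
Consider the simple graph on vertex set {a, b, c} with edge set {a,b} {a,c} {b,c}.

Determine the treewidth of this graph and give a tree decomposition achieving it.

Treewidth 2.
Bags: B1 = {a, b, c}
Tree: (single bag)

With just one bag of size 3, the width is 3 − 1 = 2, so tw(G) ≤ 2. For the lower bound, the 3 vertices {a, b, c} are pairwise adjacent, and any tree decomposition puts a clique entirely inside one bag — forcing width ≥ 2. Hence tw(G) = 2 exactly.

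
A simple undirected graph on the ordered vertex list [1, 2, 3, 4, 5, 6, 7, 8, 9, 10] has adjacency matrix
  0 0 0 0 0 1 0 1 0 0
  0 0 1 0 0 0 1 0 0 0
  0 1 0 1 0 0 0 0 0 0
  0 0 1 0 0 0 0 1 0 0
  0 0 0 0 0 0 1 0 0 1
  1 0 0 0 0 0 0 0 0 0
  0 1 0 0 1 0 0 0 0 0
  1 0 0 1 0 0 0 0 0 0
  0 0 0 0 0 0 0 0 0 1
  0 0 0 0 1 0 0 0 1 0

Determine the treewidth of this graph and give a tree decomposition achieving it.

Treewidth 1.
One optimal decomposition is:
Bags: B1 = {1, 6}  B2 = {1, 8}  B3 = {4, 8}  B4 = {3, 4}  B5 = {2, 3}  B6 = {2, 7}  B7 = {5, 7}  B8 = {5, 10}  B9 = {9, 10}
Tree: B1–B2, B2–B3, B3–B4, B4–B5, B5–B6, B6–B7, B7–B8, B8–B9

The largest bag has 2 vertices, giving width 1; this decomposition certifies tw(G) ≤ 1. G has an edge, so its treewidth is at least 1. The upper and lower bounds meet at 1, so that is the treewidth.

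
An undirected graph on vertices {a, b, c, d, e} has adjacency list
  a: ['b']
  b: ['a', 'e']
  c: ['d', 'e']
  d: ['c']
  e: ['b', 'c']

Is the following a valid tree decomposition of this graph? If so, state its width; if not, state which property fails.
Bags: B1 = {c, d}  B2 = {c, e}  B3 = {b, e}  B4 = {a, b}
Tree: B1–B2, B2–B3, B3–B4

Yes; width 1.

Checking the three conditions: (i) the bags cover all of {a, b, c, d, e}; (ii) for each edge, some bag contains both endpoints; (iii) the bags containing any fixed vertex form a subtree. All hold, so the decomposition is valid with width 2 − 1 = 1.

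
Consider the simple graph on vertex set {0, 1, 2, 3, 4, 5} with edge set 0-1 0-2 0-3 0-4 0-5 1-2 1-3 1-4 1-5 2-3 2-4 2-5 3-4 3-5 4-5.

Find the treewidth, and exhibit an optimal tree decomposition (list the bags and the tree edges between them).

A single bag containing all 6 vertices is trivially a valid decomposition of width 5. On the other hand G contains the 6-clique {0, 1, 2, 3, 4, 5}. A clique must lie in a single bag of any decomposition, so no decomposition can have width below 5. Combining the bounds, tw(G) = 5.

Treewidth 5.
One optimal decomposition is:
Bags: B1 = {0, 1, 2, 3, 4, 5}
Tree: (single bag)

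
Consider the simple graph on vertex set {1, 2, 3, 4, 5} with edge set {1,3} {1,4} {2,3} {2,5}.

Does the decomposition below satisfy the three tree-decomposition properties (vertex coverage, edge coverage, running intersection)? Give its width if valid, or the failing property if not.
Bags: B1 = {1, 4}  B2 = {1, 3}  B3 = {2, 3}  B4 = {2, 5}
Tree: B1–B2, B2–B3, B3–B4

Vertex coverage: the bags together contain {1, 2, 3, 4, 5}, the full vertex set. Edge coverage: each edge of G has both endpoints in at least one bag. Running intersection: for every vertex, the bags containing it form a connected subtree. All three properties hold, so this is a valid tree decomposition of width max|bag| − 1 = 1, and hence tw(G) ≤ 1.

Yes; width 1.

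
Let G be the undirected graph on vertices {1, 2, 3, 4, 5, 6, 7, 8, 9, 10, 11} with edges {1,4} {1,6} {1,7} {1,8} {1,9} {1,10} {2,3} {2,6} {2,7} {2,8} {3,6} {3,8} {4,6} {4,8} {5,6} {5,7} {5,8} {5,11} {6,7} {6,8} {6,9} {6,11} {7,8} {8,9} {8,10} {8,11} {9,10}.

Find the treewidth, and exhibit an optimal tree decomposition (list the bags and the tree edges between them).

The largest bag has 4 vertices, giving width 3; this decomposition certifies tw(G) ≤ 3. For the lower bound, the 4 vertices {1, 8, 9, 10} are pairwise adjacent, and any tree decomposition puts a clique entirely inside one bag — forcing width ≥ 3. Combining the bounds, tw(G) = 3.

Treewidth 3.
One such decomposition:
Bags: B1 = {1, 6, 7, 8}  B2 = {5, 6, 7, 8}  B3 = {2, 6, 7, 8}  B4 = {1, 4, 6, 8}  B5 = {2, 3, 6, 8}  B6 = {5, 6, 8, 11}  B7 = {1, 6, 8, 9}  B8 = {1, 8, 9, 10}
Tree: B1–B2, B1–B3, B1–B4, B3–B5, B2–B6, B1–B7, B7–B8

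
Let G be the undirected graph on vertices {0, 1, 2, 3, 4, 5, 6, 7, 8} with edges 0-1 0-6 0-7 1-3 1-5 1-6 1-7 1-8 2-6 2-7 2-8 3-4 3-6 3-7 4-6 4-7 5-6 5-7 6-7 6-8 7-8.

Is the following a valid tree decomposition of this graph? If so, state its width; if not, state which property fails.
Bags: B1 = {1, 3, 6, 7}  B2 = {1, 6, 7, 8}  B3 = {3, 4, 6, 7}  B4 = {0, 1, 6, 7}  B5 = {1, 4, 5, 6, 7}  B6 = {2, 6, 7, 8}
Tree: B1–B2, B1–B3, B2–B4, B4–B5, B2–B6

A tree decomposition must satisfy three properties: every vertex lies in some bag; for every edge, both endpoints lie together in some bag; and for every vertex, the bags containing it form a connected subtree. Here bags containing vertex 4 are not connected in the tree, so the decomposition is invalid.

No — bags containing vertex 4 are not connected in the tree.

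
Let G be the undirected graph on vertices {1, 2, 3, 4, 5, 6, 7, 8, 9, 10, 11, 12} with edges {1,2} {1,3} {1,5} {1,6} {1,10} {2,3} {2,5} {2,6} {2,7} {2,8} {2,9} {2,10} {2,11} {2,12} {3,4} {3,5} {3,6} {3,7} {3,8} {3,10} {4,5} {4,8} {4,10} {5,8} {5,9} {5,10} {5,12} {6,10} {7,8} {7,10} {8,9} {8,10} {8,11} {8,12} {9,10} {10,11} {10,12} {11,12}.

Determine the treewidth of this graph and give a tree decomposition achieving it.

Each bag holds 5 vertices, so the decomposition has width 4, which upper-bounds the treewidth. For the lower bound, the 5 vertices {2, 8, 10, 11, 12} are pairwise adjacent, and any tree decomposition puts a clique entirely inside one bag — forcing width ≥ 4. The upper and lower bounds meet at 4, so that is the treewidth.

Treewidth 4.
Bags: B1 = {2, 3, 5, 8, 10}  B2 = {2, 5, 8, 9, 10}  B3 = {2, 5, 8, 10, 12}  B4 = {2, 8, 10, 11, 12}  B5 = {1, 2, 3, 5, 10}  B6 = {3, 4, 5, 8, 10}  B7 = {2, 3, 7, 8, 10}  B8 = {1, 2, 3, 6, 10}
Tree: B1–B2, B2–B3, B3–B4, B1–B5, B1–B6, B1–B7, B5–B8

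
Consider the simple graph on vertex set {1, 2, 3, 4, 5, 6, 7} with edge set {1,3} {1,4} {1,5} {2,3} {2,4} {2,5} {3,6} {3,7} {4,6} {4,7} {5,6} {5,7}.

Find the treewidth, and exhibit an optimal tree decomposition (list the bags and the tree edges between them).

Treewidth 3.
Bags: B1 = {1, 3, 4, 5}  B2 = {3, 4, 5, 6}  B3 = {3, 4, 5, 7}  B4 = {2, 3, 4, 5}
Tree: B1–B2, B2–B3, B3–B4

Each bag holds 4 vertices, so the decomposition has width 3, which upper-bounds the treewidth. For the lower bound: the 4 vertex sets {1,3}, {5,6}, {4}, {7} are disjoint, each induces a connected subgraph, and every pair is joined by at least one edge of G. Contracting each set to a single vertex therefore yields K_{4} as a minor, and since treewidth is minor-monotone, tw(G) ≥ tw(K_{4}) = 3. Therefore the treewidth is 3.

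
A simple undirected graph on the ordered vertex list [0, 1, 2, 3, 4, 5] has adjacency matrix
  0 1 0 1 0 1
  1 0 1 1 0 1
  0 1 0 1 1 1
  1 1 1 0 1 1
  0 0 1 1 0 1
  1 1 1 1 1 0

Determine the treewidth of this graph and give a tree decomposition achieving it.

The largest bag has 4 vertices, giving width 3; this decomposition certifies tw(G) ≤ 3. Conversely, {0, 1, 3, 5} is a clique of size 4, and the vertices of any clique must share a bag in every tree decomposition; so some bag has ≥ 4 vertices and tw(G) ≥ 3. Therefore the treewidth is 3.

Treewidth 3.
One optimal decomposition is:
Bags: B1 = {0, 1, 3, 5}  B2 = {1, 2, 3, 5}  B3 = {2, 3, 4, 5}
Tree: B1–B2, B2–B3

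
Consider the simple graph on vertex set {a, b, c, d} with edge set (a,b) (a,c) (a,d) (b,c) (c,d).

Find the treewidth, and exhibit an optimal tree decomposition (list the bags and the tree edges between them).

Treewidth 2.
Bags: B1 = {a, b, c}  B2 = {a, c, d}
Tree: B1–B2

Each bag holds 3 vertices, so the decomposition has width 2, which upper-bounds the treewidth. For the lower bound, the 3 vertices {a, c, d} are pairwise adjacent, and any tree decomposition puts a clique entirely inside one bag — forcing width ≥ 2. Therefore the treewidth is 2.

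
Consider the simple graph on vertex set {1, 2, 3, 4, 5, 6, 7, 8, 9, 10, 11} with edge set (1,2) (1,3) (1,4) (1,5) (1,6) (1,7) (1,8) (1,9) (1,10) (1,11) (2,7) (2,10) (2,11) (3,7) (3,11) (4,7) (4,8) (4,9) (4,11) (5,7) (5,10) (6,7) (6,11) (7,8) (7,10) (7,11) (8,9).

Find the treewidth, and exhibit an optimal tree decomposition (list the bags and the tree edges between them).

Each bag holds 4 vertices, so the decomposition has width 3, which upper-bounds the treewidth. Conversely, {1, 4, 8, 9} is a clique of size 4, and the vertices of any clique must share a bag in every tree decomposition; so some bag has ≥ 4 vertices and tw(G) ≥ 3. Hence tw(G) = 3 exactly.

Treewidth 3.
Bags: B1 = {1, 2, 7, 10}  B2 = {1, 2, 7, 11}  B3 = {1, 5, 7, 10}  B4 = {1, 3, 7, 11}  B5 = {1, 4, 7, 11}  B6 = {1, 4, 7, 8}  B7 = {1, 4, 8, 9}  B8 = {1, 6, 7, 11}
Tree: B1–B2, B1–B3, B2–B4, B4–B5, B5–B6, B6–B7, B4–B8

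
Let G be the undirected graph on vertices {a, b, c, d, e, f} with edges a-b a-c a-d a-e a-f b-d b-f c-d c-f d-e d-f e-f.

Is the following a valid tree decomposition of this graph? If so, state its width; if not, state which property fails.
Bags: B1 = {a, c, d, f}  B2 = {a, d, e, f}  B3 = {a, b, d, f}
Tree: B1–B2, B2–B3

Every vertex of G appears in some bag (union = {a, b, c, d, e, f}); every edge is covered by a bag; and for each vertex v the set of bags containing v is connected in the bag tree. The decomposition is therefore valid. The largest bag has 4 vertices, so the width is 3.

Yes; width 3.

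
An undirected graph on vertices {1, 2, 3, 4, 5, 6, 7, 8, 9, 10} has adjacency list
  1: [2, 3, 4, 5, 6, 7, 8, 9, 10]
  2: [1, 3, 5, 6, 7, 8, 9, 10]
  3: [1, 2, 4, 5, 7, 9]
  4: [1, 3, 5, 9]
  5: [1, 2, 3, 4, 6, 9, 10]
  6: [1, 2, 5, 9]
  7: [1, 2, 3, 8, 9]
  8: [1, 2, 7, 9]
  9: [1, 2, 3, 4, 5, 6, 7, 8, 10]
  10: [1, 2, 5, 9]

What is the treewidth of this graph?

4

A width-4 tree decomposition is:
Bags: B1 = {1, 2, 3, 7, 9}  B2 = {1, 2, 7, 8, 9}  B3 = {1, 2, 3, 5, 9}  B4 = {1, 2, 5, 6, 9}  B5 = {1, 3, 4, 5, 9}  B6 = {1, 2, 5, 9, 10}
Tree: B1–B2, B1–B3, B3–B4, B3–B5, B3–B6
Each bag holds 5 vertices, so the decomposition has width 4, which upper-bounds the treewidth. For the lower bound, the 5 vertices {1, 2, 7, 8, 9} are pairwise adjacent, and any tree decomposition puts a clique entirely inside one bag — forcing width ≥ 4. Hence tw(G) = 4 exactly.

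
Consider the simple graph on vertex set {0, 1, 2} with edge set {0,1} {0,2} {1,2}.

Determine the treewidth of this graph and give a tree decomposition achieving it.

With just one bag of size 3, the width is 3 − 1 = 2, so tw(G) ≤ 2. For the lower bound, the 3 vertices {0, 1, 2} are pairwise adjacent, and any tree decomposition puts a clique entirely inside one bag — forcing width ≥ 2. The upper and lower bounds meet at 2, so that is the treewidth.

Treewidth 2.
One optimal decomposition is:
Bags: B1 = {0, 1, 2}
Tree: (single bag)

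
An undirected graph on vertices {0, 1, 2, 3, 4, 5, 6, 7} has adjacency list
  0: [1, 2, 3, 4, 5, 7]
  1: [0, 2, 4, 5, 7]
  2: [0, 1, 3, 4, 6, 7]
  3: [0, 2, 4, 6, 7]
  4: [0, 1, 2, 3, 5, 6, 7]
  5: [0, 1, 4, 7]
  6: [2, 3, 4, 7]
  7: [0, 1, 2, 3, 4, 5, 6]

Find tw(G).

A width-4 tree decomposition is:
Bags: B1 = {0, 1, 2, 4, 7}  B2 = {0, 2, 3, 4, 7}  B3 = {2, 3, 4, 6, 7}  B4 = {0, 1, 4, 5, 7}
Tree: B1–B2, B2–B3, B1–B4
The largest bag has 5 vertices, giving width 4; this decomposition certifies tw(G) ≤ 4. Conversely, {0, 1, 2, 4, 7} is a clique of size 5, and the vertices of any clique must share a bag in every tree decomposition; so some bag has ≥ 5 vertices and tw(G) ≥ 4. Hence tw(G) = 4 exactly.

4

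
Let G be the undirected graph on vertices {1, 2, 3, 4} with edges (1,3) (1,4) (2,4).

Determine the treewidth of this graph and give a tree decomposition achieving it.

Every bag has size at most 2, so the width is 2 − 1 = 1 and tw(G) ≤ 1. G has an edge, so its treewidth is at least 1. Hence tw(G) = 1 exactly.

Treewidth 1.
One optimal decomposition is:
Bags: B1 = {1, 3}  B2 = {1, 4}  B3 = {2, 4}
Tree: B1–B2, B2–B3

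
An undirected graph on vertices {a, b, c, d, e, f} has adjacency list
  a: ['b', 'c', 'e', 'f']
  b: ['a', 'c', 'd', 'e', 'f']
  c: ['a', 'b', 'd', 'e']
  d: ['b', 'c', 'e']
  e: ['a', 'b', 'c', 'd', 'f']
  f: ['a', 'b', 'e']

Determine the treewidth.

3

A width-3 tree decomposition is:
Bags: B1 = {a, b, c, e}  B2 = {a, b, e, f}  B3 = {b, c, d, e}
Tree: B1–B2, B1–B3
Each bag holds 4 vertices, so the decomposition has width 3, which upper-bounds the treewidth. For the lower bound, the 4 vertices {b, c, d, e} are pairwise adjacent, and any tree decomposition puts a clique entirely inside one bag — forcing width ≥ 3. Therefore the treewidth is 3.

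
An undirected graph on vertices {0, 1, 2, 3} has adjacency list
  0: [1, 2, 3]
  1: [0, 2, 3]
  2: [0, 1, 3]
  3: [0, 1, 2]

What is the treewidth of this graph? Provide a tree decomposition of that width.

Treewidth 3.
One such decomposition:
Bags: B1 = {0, 1, 2, 3}
Tree: (single bag)

A single bag containing all 4 vertices is trivially a valid decomposition of width 3. For the lower bound, the 4 vertices {0, 1, 2, 3} are pairwise adjacent, and any tree decomposition puts a clique entirely inside one bag — forcing width ≥ 3. The upper and lower bounds meet at 3, so that is the treewidth.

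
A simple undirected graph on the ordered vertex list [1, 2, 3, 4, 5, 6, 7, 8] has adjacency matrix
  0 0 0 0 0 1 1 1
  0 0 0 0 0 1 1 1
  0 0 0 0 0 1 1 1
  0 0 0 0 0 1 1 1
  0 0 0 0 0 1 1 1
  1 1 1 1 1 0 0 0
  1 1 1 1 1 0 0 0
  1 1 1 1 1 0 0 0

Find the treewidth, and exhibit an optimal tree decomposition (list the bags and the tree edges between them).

Treewidth 3.
One optimal decomposition is:
Bags: B1 = {5, 6, 7, 8}  B2 = {1, 6, 7, 8}  B3 = {4, 6, 7, 8}  B4 = {2, 6, 7, 8}  B5 = {3, 6, 7, 8}
Tree: B1–B2, B2–B3, B3–B4, B4–B5

Each bag holds 4 vertices, so the decomposition has width 3, which upper-bounds the treewidth. For the lower bound: the 4 vertex sets {5,6}, {1,8}, {7}, {4} are disjoint, each induces a connected subgraph, and every pair is joined by at least one edge of G. Contracting each set to a single vertex therefore yields K_{4} as a minor, and since treewidth is minor-monotone, tw(G) ≥ tw(K_{4}) = 3. Hence tw(G) = 3 exactly.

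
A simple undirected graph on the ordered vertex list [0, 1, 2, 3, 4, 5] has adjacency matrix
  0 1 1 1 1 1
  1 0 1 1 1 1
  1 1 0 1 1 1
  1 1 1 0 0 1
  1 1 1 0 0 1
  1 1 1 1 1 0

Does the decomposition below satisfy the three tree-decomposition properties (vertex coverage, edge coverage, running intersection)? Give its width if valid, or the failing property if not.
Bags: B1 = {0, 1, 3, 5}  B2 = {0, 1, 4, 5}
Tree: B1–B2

No — vertex 2 appears in no bag.

A tree decomposition must satisfy three properties: every vertex lies in some bag; for every edge, both endpoints lie together in some bag; and for every vertex, the bags containing it form a connected subtree. Here vertex 2 appears in no bag, so the decomposition is invalid.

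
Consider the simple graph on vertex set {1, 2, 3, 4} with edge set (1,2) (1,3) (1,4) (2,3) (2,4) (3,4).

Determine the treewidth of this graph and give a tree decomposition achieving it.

Treewidth 3.
One such decomposition:
Bags: B1 = {1, 2, 3, 4}
Tree: (single bag)

With just one bag of size 4, the width is 4 − 1 = 3, so tw(G) ≤ 3. On the other hand G contains the 4-clique {1, 2, 3, 4}. A clique must lie in a single bag of any decomposition, so no decomposition can have width below 3. The upper and lower bounds meet at 3, so that is the treewidth.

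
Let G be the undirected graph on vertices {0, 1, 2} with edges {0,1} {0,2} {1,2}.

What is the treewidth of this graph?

A width-2 tree decomposition is:
Bags: B1 = {0, 1, 2}
Tree: (single bag)
With just one bag of size 3, the width is 3 − 1 = 2, so tw(G) ≤ 2. For the lower bound, the 3 vertices {0, 1, 2} are pairwise adjacent, and any tree decomposition puts a clique entirely inside one bag — forcing width ≥ 2. Combining the bounds, tw(G) = 2.

2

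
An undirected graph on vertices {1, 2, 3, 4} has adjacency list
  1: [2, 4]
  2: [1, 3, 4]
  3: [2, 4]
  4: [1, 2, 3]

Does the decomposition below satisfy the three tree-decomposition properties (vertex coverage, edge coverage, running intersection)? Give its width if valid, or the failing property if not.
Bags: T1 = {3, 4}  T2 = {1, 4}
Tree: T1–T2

No — vertex 2 appears in no bag.

A tree decomposition must satisfy three properties: every vertex lies in some bag; for every edge, both endpoints lie together in some bag; and for every vertex, the bags containing it form a connected subtree. Here vertex 2 appears in no bag, so the decomposition is invalid.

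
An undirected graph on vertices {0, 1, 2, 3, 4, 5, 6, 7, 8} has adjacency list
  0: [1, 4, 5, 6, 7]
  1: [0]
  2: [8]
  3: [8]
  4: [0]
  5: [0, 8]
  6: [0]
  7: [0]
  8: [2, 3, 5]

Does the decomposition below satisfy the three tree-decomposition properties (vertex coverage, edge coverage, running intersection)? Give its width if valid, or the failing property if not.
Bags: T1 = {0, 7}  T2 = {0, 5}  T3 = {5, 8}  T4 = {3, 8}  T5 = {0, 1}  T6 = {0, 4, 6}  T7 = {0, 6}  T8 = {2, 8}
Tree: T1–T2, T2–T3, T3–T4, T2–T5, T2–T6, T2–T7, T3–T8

No — bags containing vertex 6 are not connected in the tree.

A tree decomposition must satisfy three properties: every vertex lies in some bag; for every edge, both endpoints lie together in some bag; and for every vertex, the bags containing it form a connected subtree. Here bags containing vertex 6 are not connected in the tree, so the decomposition is invalid.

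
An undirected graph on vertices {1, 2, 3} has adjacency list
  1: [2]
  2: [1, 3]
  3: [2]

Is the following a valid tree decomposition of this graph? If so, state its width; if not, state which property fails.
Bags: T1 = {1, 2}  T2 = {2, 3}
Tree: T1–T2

Yes; width 1.

Checking the three conditions: (i) the bags cover all of {1, 2, 3}; (ii) for each edge, some bag contains both endpoints; (iii) the bags containing any fixed vertex form a subtree. All hold, so the decomposition is valid with width 2 − 1 = 1.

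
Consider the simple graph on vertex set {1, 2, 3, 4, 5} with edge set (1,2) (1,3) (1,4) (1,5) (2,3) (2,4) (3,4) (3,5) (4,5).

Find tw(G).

A width-3 tree decomposition is:
Bags: B1 = {1, 3, 4, 5}  B2 = {1, 2, 3, 4}
Tree: B1–B2
The largest bag has 4 vertices, giving width 3; this decomposition certifies tw(G) ≤ 3. On the other hand G contains the 4-clique {1, 2, 3, 4}. A clique must lie in a single bag of any decomposition, so no decomposition can have width below 3. The upper and lower bounds meet at 3, so that is the treewidth.

3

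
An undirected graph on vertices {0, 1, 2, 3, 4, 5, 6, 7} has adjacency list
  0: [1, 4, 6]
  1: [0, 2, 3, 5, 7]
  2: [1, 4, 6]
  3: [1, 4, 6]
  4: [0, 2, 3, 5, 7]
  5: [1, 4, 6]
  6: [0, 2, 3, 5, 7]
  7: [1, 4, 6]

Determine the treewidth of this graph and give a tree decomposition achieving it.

Each bag holds 4 vertices, so the decomposition has width 3, which upper-bounds the treewidth. For the lower bound: the 4 vertex sets {3,6}, {1,7}, {4}, {5} are disjoint, each induces a connected subgraph, and every pair is joined by at least one edge of G. Contracting each set to a single vertex therefore yields K_{4} as a minor, and since treewidth is minor-monotone, tw(G) ≥ tw(K_{4}) = 3. Therefore the treewidth is 3.

Treewidth 3.
Bags: B1 = {1, 3, 4, 6}  B2 = {1, 4, 6, 7}  B3 = {1, 4, 5, 6}  B4 = {0, 1, 4, 6}  B5 = {1, 2, 4, 6}
Tree: B1–B2, B2–B3, B3–B4, B4–B5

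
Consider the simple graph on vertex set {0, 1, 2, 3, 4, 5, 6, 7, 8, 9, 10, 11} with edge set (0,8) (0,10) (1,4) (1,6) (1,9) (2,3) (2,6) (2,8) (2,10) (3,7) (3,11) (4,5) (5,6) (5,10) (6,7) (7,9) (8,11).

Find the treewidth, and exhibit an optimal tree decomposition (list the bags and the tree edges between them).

The largest bag has 4 vertices, giving width 3; this decomposition certifies tw(G) ≤ 3. For the lower bound: the 4 vertex sets {0,8,11}, {10}, {2}, {3,5,6,7} are disjoint, each induces a connected subgraph, and every pair is joined by at least one edge of G. Contracting each set to a single vertex therefore yields K_{4} as a minor, and since treewidth is minor-monotone, tw(G) ≥ tw(K_{4}) = 3. Therefore the treewidth is 3.

Treewidth 3.
One optimal decomposition is:
Bags: B1 = {0, 8, 10, 11}  B2 = {2, 8, 10, 11}  B3 = {2, 3, 10, 11}  B4 = {2, 3, 5, 10}  B5 = {2, 3, 5, 6}  B6 = {3, 5, 6, 7}  B7 = {4, 5, 6, 7}  B8 = {1, 4, 6, 7}  B9 = {1, 4, 7, 9}
Tree: B1–B2, B2–B3, B3–B4, B4–B5, B5–B6, B6–B7, B7–B8, B8–B9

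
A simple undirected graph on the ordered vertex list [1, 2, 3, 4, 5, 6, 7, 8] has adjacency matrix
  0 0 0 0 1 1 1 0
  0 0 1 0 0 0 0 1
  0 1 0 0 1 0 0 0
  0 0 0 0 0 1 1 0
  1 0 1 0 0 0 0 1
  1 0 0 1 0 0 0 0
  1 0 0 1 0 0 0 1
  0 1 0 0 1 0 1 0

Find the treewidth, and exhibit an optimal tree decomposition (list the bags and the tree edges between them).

The largest bag has 3 vertices, giving width 2; this decomposition certifies tw(G) ≤ 2. The edges 6–4–7–1–6 form a cycle, so G is not a tree and its treewidth is at least 2. Therefore the treewidth is 2.

Treewidth 2.
One such decomposition:
Bags: B1 = {1, 4, 6}  B2 = {1, 4, 7}  B3 = {1, 5, 7}  B4 = {5, 7, 8}  B5 = {3, 5, 8}  B6 = {2, 3, 8}
Tree: B1–B2, B2–B3, B3–B4, B4–B5, B5–B6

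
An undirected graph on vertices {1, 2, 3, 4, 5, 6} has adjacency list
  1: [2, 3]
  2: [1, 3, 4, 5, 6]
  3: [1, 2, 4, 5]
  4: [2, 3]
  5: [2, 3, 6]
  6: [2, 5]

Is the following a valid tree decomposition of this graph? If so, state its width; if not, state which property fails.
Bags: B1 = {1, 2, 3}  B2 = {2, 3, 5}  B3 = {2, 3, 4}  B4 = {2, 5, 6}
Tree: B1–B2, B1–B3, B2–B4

Yes; width 2.

Checking the three conditions: (i) the bags cover all of {1, 2, 3, 4, 5, 6}; (ii) for each edge, some bag contains both endpoints; (iii) the bags containing any fixed vertex form a subtree. All hold, so the decomposition is valid with width 3 − 1 = 2.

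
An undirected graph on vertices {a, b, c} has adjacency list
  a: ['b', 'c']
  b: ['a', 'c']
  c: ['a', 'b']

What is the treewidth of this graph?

A width-2 tree decomposition is:
Bags: B1 = {a, b, c}
Tree: (single bag)
With just one bag of size 3, the width is 3 − 1 = 2, so tw(G) ≤ 2. For the lower bound, the 3 vertices {a, b, c} are pairwise adjacent, and any tree decomposition puts a clique entirely inside one bag — forcing width ≥ 2. Hence tw(G) = 2 exactly.

2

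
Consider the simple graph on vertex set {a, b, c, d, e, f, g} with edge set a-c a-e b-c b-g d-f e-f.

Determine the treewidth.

A width-1 tree decomposition is:
Bags: B1 = {d, f}  B2 = {e, f}  B3 = {a, e}  B4 = {a, c}  B5 = {b, c}  B6 = {b, g}
Tree: B1–B2, B2–B3, B3–B4, B4–B5, B5–B6
Each bag holds 2 vertices, so the decomposition has width 1, which upper-bounds the treewidth. Since G has at least one edge (e.g. d–f), it is not an edgeless graph, so tw(G) ≥ 1. Therefore the treewidth is 1.

1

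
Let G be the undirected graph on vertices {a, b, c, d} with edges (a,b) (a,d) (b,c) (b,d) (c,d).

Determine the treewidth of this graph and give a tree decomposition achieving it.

The largest bag has 3 vertices, giving width 2; this decomposition certifies tw(G) ≤ 2. On the other hand G contains the 3-clique {b, c, d}. A clique must lie in a single bag of any decomposition, so no decomposition can have width below 2. Hence tw(G) = 2 exactly.

Treewidth 2.
Bags: B1 = {b, c, d}  B2 = {a, b, d}
Tree: B1–B2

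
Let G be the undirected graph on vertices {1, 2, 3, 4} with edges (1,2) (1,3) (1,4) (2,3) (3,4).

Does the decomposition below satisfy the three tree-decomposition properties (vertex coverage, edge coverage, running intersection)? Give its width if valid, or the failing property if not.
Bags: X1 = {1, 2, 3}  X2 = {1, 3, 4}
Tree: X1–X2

Yes; width 2.

Vertex coverage: the bags together contain {1, 2, 3, 4}, the full vertex set. Edge coverage: each edge of G has both endpoints in at least one bag. Running intersection: for every vertex, the bags containing it form a connected subtree. All three properties hold, so this is a valid tree decomposition of width max|bag| − 1 = 2, and hence tw(G) ≤ 2.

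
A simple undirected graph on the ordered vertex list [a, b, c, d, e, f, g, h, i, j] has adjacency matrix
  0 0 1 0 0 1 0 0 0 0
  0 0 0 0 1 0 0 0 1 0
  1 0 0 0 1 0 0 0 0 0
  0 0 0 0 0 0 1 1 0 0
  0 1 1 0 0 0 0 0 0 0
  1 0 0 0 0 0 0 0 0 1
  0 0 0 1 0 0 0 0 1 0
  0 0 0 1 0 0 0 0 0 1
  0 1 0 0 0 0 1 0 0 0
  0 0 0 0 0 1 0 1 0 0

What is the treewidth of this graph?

A width-2 tree decomposition is:
Bags: B1 = {f, h, j}  B2 = {d, f, h}  B3 = {d, f, g}  B4 = {f, g, i}  B5 = {b, f, i}  B6 = {b, e, f}  B7 = {c, e, f}  B8 = {a, c, f}
Tree: B1–B2, B2–B3, B3–B4, B4–B5, B5–B6, B6–B7, B7–B8
The largest bag has 3 vertices, giving width 2; this decomposition certifies tw(G) ≤ 2. Since f–j–h–d–g–i–b–e–c–a–f is a cycle in G, G is not acyclic. Forests are exactly the graphs of treewidth ≤ 1, so tw(G) ≥ 2. Therefore the treewidth is 2.

2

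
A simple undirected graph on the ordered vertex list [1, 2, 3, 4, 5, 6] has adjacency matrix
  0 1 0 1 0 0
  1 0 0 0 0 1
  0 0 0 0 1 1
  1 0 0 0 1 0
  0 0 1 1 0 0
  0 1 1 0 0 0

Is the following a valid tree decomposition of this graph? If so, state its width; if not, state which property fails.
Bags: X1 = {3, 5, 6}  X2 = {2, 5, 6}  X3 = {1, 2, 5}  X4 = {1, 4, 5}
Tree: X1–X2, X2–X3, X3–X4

Yes; width 2.

Vertex coverage: the bags together contain {1, 2, 3, 4, 5, 6}, the full vertex set. Edge coverage: each edge of G has both endpoints in at least one bag. Running intersection: for every vertex, the bags containing it form a connected subtree. All three properties hold, so this is a valid tree decomposition of width max|bag| − 1 = 2, and hence tw(G) ≤ 2.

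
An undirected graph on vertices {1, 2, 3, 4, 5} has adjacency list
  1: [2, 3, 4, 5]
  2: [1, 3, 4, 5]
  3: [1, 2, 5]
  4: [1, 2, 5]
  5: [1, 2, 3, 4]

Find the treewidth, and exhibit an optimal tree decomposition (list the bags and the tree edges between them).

Treewidth 3.
One optimal decomposition is:
Bags: B1 = {1, 2, 3, 5}  B2 = {1, 2, 4, 5}
Tree: B1–B2

Every bag has size at most 4, so the width is 4 − 1 = 3 and tw(G) ≤ 3. On the other hand G contains the 4-clique {1, 2, 3, 5}. A clique must lie in a single bag of any decomposition, so no decomposition can have width below 3. Hence tw(G) = 3 exactly.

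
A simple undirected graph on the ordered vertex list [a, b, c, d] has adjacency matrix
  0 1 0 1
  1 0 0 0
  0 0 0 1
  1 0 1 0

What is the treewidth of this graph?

A width-1 tree decomposition is:
Bags: B1 = {a, b}  B2 = {a, d}  B3 = {c, d}
Tree: B1–B2, B2–B3
The largest bag has 2 vertices, giving width 1; this decomposition certifies tw(G) ≤ 1. Since G has at least one edge (e.g. b–a), it is not an edgeless graph, so tw(G) ≥ 1. Hence tw(G) = 1 exactly.

1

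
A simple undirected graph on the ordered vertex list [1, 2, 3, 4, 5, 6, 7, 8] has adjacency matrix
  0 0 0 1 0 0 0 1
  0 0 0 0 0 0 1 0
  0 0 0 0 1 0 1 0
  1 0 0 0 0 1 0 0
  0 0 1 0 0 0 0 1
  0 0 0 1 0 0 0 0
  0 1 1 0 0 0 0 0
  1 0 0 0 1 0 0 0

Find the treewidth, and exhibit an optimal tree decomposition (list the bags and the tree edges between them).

Treewidth 1.
Bags: B1 = {4, 6}  B2 = {1, 4}  B3 = {1, 8}  B4 = {5, 8}  B5 = {3, 5}  B6 = {3, 7}  B7 = {2, 7}
Tree: B1–B2, B2–B3, B3–B4, B4–B5, B5–B6, B6–B7

Each bag holds 2 vertices, so the decomposition has width 1, which upper-bounds the treewidth. Any graph with an edge has treewidth ≥ 1, and G has the edge 6–4. The upper and lower bounds meet at 1, so that is the treewidth.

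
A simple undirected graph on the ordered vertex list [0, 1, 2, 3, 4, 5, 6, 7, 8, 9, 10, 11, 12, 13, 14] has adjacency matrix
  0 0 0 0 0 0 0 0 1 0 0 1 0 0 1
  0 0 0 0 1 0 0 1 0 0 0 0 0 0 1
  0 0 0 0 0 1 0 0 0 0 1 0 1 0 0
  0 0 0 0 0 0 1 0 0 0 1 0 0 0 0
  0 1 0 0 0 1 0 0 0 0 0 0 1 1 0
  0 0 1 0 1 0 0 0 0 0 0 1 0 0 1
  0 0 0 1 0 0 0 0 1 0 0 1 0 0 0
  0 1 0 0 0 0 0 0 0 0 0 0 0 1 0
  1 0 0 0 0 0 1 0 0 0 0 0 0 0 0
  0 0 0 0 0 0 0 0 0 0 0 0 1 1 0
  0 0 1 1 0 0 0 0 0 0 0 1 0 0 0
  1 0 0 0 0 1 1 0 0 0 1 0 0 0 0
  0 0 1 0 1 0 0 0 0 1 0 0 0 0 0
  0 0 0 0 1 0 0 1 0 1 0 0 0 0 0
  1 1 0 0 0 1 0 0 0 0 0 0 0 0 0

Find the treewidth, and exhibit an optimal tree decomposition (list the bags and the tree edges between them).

Every bag has size at most 4, so the width is 4 − 1 = 3 and tw(G) ≤ 3. For the lower bound: the 4 vertex sets {7,9,13}, {1}, {4}, {2,5,12,14} are disjoint, each induces a connected subgraph, and every pair is joined by at least one edge of G. Contracting each set to a single vertex therefore yields K_{4} as a minor, and since treewidth is minor-monotone, tw(G) ≥ tw(K_{4}) = 3. The upper and lower bounds meet at 3, so that is the treewidth.

Treewidth 3.
One such decomposition:
Bags: B1 = {1, 7, 9, 13}  B2 = {1, 4, 9, 13}  B3 = {1, 4, 9, 12}  B4 = {1, 4, 12, 14}  B5 = {4, 5, 12, 14}  B6 = {2, 5, 12, 14}  B7 = {0, 2, 5, 14}  B8 = {0, 2, 5, 11}  B9 = {0, 2, 10, 11}  B10 = {0, 8, 10, 11}  B11 = {6, 8, 10, 11}  B12 = {3, 6, 8, 10}
Tree: B1–B2, B2–B3, B3–B4, B4–B5, B5–B6, B6–B7, B7–B8, B8–B9, B9–B10, B10–B11, B11–B12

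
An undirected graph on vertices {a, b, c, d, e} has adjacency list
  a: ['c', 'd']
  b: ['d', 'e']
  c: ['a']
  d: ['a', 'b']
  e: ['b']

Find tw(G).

A width-1 tree decomposition is:
Bags: B1 = {a, c}  B2 = {a, d}  B3 = {b, d}  B4 = {b, e}
Tree: B1–B2, B2–B3, B3–B4
Each bag holds 2 vertices, so the decomposition has width 1, which upper-bounds the treewidth. G has an edge, so its treewidth is at least 1. The upper and lower bounds meet at 1, so that is the treewidth.

1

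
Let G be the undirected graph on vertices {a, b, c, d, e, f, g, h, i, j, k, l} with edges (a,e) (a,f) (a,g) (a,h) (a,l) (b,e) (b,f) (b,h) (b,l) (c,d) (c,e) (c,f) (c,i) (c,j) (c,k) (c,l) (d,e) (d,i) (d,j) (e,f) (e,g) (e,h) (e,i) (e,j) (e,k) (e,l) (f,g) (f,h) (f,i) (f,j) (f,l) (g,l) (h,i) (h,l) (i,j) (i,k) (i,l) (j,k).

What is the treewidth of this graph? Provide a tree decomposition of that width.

Treewidth 4.
One optimal decomposition is:
Bags: B1 = {e, f, h, i, l}  B2 = {c, e, f, i, l}  B3 = {c, e, f, i, j}  B4 = {a, e, f, h, l}  B5 = {c, d, e, i, j}  B6 = {a, e, f, g, l}  B7 = {c, e, i, j, k}  B8 = {b, e, f, h, l}
Tree: B1–B2, B2–B3, B1–B4, B3–B5, B4–B6, B3–B7, B4–B8

Every bag has size at most 5, so the width is 5 − 1 = 4 and tw(G) ≤ 4. Conversely, {c, d, e, i, j} is a clique of size 5, and the vertices of any clique must share a bag in every tree decomposition; so some bag has ≥ 5 vertices and tw(G) ≥ 4. Hence tw(G) = 4 exactly.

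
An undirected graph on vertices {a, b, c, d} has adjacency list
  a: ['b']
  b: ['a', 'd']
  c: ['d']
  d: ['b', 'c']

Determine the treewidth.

1

A width-1 tree decomposition is:
Bags: B1 = {b, d}  B2 = {c, d}  B3 = {a, b}
Tree: B1–B2, B1–B3
The largest bag has 2 vertices, giving width 1; this decomposition certifies tw(G) ≤ 1. Any graph with an edge has treewidth ≥ 1, and G has the edge d–b. Combining the bounds, tw(G) = 1.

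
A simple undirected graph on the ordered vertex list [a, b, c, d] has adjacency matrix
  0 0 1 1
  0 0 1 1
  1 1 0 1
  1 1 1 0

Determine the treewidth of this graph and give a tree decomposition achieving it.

Every bag has size at most 3, so the width is 3 − 1 = 2 and tw(G) ≤ 2. For the lower bound, the 3 vertices {a, c, d} are pairwise adjacent, and any tree decomposition puts a clique entirely inside one bag — forcing width ≥ 2. The upper and lower bounds meet at 2, so that is the treewidth.

Treewidth 2.
Bags: B1 = {b, c, d}  B2 = {a, c, d}
Tree: B1–B2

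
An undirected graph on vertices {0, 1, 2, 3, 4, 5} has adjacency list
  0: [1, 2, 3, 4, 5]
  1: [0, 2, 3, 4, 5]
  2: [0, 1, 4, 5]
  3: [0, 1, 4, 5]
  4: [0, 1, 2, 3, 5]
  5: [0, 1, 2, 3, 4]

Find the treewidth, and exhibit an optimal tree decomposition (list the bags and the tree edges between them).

The largest bag has 5 vertices, giving width 4; this decomposition certifies tw(G) ≤ 4. On the other hand G contains the 5-clique {0, 1, 2, 4, 5}. A clique must lie in a single bag of any decomposition, so no decomposition can have width below 4. Therefore the treewidth is 4.

Treewidth 4.
One such decomposition:
Bags: B1 = {0, 1, 3, 4, 5}  B2 = {0, 1, 2, 4, 5}
Tree: B1–B2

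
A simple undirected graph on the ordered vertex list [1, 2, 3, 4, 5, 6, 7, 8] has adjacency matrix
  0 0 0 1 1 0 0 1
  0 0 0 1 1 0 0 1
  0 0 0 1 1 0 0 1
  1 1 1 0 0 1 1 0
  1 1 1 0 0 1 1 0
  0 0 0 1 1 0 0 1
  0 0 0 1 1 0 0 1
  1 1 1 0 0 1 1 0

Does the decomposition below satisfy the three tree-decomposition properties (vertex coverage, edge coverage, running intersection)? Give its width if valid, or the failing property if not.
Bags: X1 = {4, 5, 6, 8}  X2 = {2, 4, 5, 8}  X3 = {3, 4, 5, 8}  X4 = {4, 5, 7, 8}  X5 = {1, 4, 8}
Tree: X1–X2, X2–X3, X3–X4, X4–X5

No — edge (5,1) lies in no bag.

A tree decomposition must satisfy three properties: every vertex lies in some bag; for every edge, both endpoints lie together in some bag; and for every vertex, the bags containing it form a connected subtree. Here edge (5,1) lies in no bag, so the decomposition is invalid.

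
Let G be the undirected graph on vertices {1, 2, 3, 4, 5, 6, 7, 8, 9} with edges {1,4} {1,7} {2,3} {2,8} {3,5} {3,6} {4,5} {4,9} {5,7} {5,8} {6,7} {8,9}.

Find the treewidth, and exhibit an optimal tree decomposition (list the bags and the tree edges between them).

Treewidth 3.
One such decomposition:
Bags: B1 = {2, 3, 6, 7}  B2 = {2, 3, 5, 7}  B3 = {2, 5, 7, 8}  B4 = {1, 5, 7, 8}  B5 = {1, 4, 5, 8}  B6 = {1, 4, 8, 9}
Tree: B1–B2, B2–B3, B3–B4, B4–B5, B5–B6

Every bag has size at most 4, so the width is 4 − 1 = 3 and tw(G) ≤ 3. For the lower bound: the 4 vertex sets {2,3,6}, {7}, {5}, {1,4,8,9} are disjoint, each induces a connected subgraph, and every pair is joined by at least one edge of G. Contracting each set to a single vertex therefore yields K_{4} as a minor, and since treewidth is minor-monotone, tw(G) ≥ tw(K_{4}) = 3. Combining the bounds, tw(G) = 3.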